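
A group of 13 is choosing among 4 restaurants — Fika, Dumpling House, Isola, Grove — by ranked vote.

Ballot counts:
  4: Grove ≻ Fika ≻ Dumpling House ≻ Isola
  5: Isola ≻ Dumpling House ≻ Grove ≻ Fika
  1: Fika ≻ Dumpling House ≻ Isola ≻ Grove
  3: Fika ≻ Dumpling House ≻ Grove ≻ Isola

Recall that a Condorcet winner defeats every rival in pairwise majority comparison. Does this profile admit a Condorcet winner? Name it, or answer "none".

Head-to-head results (13 friends):
Fika vs Dumpling House: 4+1+3 = 8 for Fika, 5 for Dumpling House — Fika by 8–5.
Fika vs Isola: 8 to 5, Fika.
Fika vs Grove: Fika preferred on 1+3 = 4 ballots; Grove wins 9–4.
Dumpling House vs Isola: 8 to 5, Dumpling House.
Dumpling House vs Grove: 5+1+3 = 9 for Dumpling House, 4 for Grove — Dumpling House by 9–4.
Isola vs Grove: 5+1 = 6 for Isola, 7 for Grove — Grove by 7–6.
Each restaurant drops at least one matchup (Fika loses to Grove; Dumpling House loses to Fika; Isola loses to Fika; Grove loses to Dumpling House); the cycle Fika → Dumpling House → Grove → Fika rules out a Condorcet winner.

none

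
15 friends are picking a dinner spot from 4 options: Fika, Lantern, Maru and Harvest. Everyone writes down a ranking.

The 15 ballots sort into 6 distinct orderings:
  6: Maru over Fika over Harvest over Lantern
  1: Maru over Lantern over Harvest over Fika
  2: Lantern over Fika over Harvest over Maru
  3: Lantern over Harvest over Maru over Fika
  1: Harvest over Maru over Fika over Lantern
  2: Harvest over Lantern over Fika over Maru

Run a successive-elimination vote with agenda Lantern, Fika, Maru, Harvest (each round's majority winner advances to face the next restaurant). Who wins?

Harvest

Round 1: Lantern vs Fika — 8–7, Lantern advances.
Round 2: Lantern vs Maru — 7–8, Maru advances.
Round 3: Maru vs Harvest — 7–8, Harvest advances.
The agenda winner is Harvest.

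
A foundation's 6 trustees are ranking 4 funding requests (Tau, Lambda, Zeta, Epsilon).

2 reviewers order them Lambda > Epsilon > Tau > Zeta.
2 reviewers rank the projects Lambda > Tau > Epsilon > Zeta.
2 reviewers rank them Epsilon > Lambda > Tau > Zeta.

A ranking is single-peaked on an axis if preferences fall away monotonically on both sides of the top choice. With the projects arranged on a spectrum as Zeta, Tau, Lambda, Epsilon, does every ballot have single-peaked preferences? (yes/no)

yes

Axis positions: Zeta=1, Tau=2, Lambda=3, Epsilon=4.
Type 1 (peak Lambda at position 3): ranking walks positions 3-4-2-1, expanding outward from the peak — single-peaked.
Type 2 (peak Lambda at position 3): ranking walks positions 3-2-4-1, expanding outward from the peak — single-peaked.
Type 3 (peak Epsilon at position 4): ranking walks positions 4-3-2-1, expanding outward from the peak — single-peaked.
Every ranking is single-peaked on this axis.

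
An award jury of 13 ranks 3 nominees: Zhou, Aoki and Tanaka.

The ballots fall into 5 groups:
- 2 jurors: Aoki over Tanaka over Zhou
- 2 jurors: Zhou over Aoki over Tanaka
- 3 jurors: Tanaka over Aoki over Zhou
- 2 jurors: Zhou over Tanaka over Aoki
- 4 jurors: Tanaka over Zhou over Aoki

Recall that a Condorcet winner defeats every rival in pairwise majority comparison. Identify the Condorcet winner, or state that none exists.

Head-to-head results (13 jurors):
Zhou vs Aoki: Zhou preferred on 2+2+4 = 8 ballots; Zhou wins 8–5.
Zhou vs Tanaka: Zhou preferred on 2+2 = 4 ballots; Tanaka wins 9–4.
Aoki vs Tanaka: Aoki is ranked higher on 2+2 = 4 ballots, Tanaka on 9. Tanaka wins 9–4.
Tanaka beats each of Zhou, Aoki — Tanaka is the Condorcet winner.

Tanaka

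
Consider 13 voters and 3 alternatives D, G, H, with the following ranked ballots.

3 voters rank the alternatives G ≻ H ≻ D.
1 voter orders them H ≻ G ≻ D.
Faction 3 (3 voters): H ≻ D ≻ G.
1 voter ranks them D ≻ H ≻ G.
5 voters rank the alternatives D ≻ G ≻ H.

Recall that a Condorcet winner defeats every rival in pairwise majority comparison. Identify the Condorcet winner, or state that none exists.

none

Pairwise majorities:
D vs G: D is ranked higher on 3+1+5 = 9 ballots, G on 4. D wins 9–4.
D vs H: D is ranked higher on 1+5 = 6 ballots, H on 7. H wins 7–6.
G vs H: G preferred on 3+5 = 8 ballots; G wins 8–5.
No alternative is unbeaten: D loses to H; G loses to D; H loses to G. In particular D → G → H → D is a majority cycle — no Condorcet winner exists.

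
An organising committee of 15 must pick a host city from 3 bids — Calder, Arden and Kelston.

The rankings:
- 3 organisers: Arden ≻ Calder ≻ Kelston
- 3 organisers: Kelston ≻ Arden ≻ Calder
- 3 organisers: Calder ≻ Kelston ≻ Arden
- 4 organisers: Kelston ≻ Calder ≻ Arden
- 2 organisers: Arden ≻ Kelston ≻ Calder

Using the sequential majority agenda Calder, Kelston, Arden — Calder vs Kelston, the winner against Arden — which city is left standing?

Kelston

Round 1: Calder vs Kelston — 6–9, Kelston advances.
Round 2: Kelston vs Arden — 10–5, Kelston advances.
Kelston survives the agenda.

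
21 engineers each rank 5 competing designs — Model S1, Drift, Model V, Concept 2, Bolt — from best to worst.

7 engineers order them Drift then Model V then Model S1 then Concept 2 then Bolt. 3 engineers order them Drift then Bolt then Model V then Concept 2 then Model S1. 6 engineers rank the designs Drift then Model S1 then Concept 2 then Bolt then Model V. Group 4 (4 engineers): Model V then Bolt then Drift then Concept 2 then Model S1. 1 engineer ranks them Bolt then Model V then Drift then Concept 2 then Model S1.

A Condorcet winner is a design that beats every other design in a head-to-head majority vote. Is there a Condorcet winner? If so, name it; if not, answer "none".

Head-to-head results (21 engineers):
Model S1 vs Drift: Model S1 is ranked higher on 0 ballots, Drift on 21. Drift wins 21–0.
Model S1 vs Model V: 6 for Model S1, 15 for Model V — Model V by 15–6.
Model S1 vs Concept 2: 13 to 8, Model S1.
Model S1 vs Bolt: Model S1 is ranked higher on 7+6 = 13 ballots, Bolt on 8. Model S1 wins 13–8.
Drift vs Model V: Drift is ranked higher on 7+3+6 = 16 ballots, Model V on 5. Drift wins 16–5.
Drift vs Concept 2: 7+3+6+4+1 = 21 for Drift, 0 for Concept 2 — Drift by 21–0.
Drift vs Bolt: Drift is ranked higher on 7+3+6 = 16 ballots, Bolt on 5. Drift wins 16–5.
Model V vs Concept 2: Model V is ranked higher on 7+3+4+1 = 15 ballots, Concept 2 on 6. Model V wins 15–6.
Model V vs Bolt: 7+4 = 11 for Model V, 10 for Bolt — Model V by 11–10.
Concept 2 vs Bolt: 13 to 8, Concept 2.
Drift wins every pairwise contest, so Drift is the Condorcet winner.

Drift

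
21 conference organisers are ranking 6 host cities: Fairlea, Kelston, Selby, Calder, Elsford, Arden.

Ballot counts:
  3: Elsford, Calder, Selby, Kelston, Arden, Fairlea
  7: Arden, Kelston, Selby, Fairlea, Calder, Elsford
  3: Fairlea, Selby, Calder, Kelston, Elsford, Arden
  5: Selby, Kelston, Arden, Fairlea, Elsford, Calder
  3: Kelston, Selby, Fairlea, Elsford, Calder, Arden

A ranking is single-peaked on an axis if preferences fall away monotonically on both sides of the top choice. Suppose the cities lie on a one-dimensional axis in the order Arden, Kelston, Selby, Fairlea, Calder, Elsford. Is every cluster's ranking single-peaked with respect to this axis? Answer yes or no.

no

Axis positions: Arden=1, Kelston=2, Selby=3, Fairlea=4, Calder=5, Elsford=6.
Cluster 1: ranking walks positions 6-5-3-2-1-4; Selby is ranked above Fairlea even though Fairlea lies between Selby and the peak Elsford on the axis — preferences dip and rise again. Not single-peaked.
Cluster 2 (peak Arden at position 1): ranking walks positions 1-2-3-4-5-6, expanding outward from the peak — single-peaked.
Cluster 3 (peak Fairlea at position 4): ranking walks positions 4-3-5-2-6-1, expanding outward from the peak — single-peaked.
Cluster 4: ranking walks positions 3-2-1-4-6-5; Elsford is ranked above Calder even though Calder lies between Elsford and the peak Selby on the axis — preferences dip and rise again. Not single-peaked.
Cluster 5: ranking walks positions 2-3-4-6-5-1; Elsford is ranked above Calder even though Calder lies between Elsford and the peak Kelston on the axis — preferences dip and rise again. Not single-peaked.
Cluster 1 violates single-peakedness, so the profile is not single-peaked on this axis.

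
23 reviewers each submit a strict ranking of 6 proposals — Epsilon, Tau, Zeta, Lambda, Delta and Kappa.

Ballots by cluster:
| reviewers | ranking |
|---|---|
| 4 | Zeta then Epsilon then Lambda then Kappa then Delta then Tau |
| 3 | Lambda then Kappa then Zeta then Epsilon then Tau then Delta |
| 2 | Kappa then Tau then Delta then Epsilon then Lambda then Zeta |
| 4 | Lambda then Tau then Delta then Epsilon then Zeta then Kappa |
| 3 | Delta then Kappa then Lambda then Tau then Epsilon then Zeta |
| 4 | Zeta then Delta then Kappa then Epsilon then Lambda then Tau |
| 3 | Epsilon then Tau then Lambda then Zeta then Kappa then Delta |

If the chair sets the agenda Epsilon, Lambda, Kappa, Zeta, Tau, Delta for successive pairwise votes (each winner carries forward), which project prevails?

Tau

Round 1: Epsilon vs Lambda — 13–10, Epsilon advances.
Round 2: Epsilon vs Kappa — 11–12, Kappa advances.
Round 3: Kappa vs Zeta — 8–15, Zeta advances.
Round 4: Zeta vs Tau — 11–12, Tau advances.
Round 5: Tau vs Delta — 12–11, Tau advances.
The agenda winner is Tau.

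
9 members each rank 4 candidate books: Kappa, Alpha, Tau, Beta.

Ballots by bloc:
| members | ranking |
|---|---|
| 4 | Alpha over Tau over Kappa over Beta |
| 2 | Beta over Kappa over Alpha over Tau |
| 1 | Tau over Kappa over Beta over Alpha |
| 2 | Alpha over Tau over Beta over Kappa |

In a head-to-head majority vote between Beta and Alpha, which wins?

Alpha

Ballots ranking Beta above Alpha: 2 + 1 = 3.
Ballots ranking Alpha above Beta: 9 − 3 = 6.
Alpha wins the head-to-head 6–3.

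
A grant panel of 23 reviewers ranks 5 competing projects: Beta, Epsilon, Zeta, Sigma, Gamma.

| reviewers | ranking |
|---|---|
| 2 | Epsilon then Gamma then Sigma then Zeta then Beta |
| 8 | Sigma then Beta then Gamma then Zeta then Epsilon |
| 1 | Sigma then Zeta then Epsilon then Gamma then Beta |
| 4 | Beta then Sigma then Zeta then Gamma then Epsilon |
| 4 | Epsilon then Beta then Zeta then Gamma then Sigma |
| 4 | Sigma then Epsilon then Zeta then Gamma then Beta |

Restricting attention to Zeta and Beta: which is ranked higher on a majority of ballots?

Beta

Ballots ranking Zeta above Beta: 2 + 1 + 4 = 7.
Ballots ranking Beta above Zeta: 23 − 7 = 16.
Beta wins the head-to-head 16–7.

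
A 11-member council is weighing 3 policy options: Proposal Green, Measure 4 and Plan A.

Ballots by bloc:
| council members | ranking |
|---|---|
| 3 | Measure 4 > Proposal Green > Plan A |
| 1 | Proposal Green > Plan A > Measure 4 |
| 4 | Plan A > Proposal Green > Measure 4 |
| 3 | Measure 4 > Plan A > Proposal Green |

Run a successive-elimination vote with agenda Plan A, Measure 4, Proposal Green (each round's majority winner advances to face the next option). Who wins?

Round 1: Plan A vs Measure 4 — 5–6, Measure 4 advances.
Round 2: Measure 4 vs Proposal Green — 6–5, Measure 4 advances.
The agenda winner is Measure 4.

Measure 4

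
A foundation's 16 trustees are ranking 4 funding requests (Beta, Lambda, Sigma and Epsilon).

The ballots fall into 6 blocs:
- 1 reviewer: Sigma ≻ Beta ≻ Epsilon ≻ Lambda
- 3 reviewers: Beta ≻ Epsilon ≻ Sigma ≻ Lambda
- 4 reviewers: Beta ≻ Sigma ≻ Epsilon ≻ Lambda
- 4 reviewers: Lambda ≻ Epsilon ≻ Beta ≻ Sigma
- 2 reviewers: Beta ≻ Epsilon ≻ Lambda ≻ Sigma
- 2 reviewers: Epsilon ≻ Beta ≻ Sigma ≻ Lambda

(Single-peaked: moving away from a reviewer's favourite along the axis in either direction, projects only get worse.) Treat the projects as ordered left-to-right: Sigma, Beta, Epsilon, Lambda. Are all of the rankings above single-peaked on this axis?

yes

Axis positions: Sigma=1, Beta=2, Epsilon=3, Lambda=4.
Bloc 1 (peak Sigma at position 1): ranking walks positions 1-2-3-4, expanding outward from the peak — single-peaked.
Bloc 2 (peak Beta at position 2): ranking walks positions 2-3-1-4, expanding outward from the peak — single-peaked.
Bloc 3 (peak Beta at position 2): ranking walks positions 2-1-3-4, expanding outward from the peak — single-peaked.
Bloc 4 (peak Lambda at position 4): ranking walks positions 4-3-2-1, expanding outward from the peak — single-peaked.
Bloc 5 (peak Beta at position 2): ranking walks positions 2-3-4-1, expanding outward from the peak — single-peaked.
Bloc 6 (peak Epsilon at position 3): ranking walks positions 3-2-1-4, expanding outward from the peak — single-peaked.
Every ranking is single-peaked on this axis.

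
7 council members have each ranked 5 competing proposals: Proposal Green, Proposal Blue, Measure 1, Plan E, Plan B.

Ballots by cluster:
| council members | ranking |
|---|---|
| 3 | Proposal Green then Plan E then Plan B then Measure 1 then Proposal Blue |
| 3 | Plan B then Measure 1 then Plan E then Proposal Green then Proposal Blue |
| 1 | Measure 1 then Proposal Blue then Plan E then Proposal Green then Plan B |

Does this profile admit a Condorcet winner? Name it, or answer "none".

Pairwise majorities:
Proposal Green vs Proposal Blue: Proposal Green preferred on 3+3 = 6 ballots; Proposal Green wins 6–1.
Proposal Green vs Measure 1: Measure 1, 4–3.
Proposal Green vs Plan E: Proposal Green preferred on 3 ballots; Plan E wins 4–3.
Proposal Green–Plan B: Proposal Green 4–3.
Proposal Blue vs Measure 1: Measure 1, 7–0.
Proposal Blue vs Plan E: Proposal Blue preferred on 1 ballot; Plan E wins 6–1.
Proposal Blue vs Plan B: Proposal Blue is ranked higher on 1 ballot, Plan B on 6. Plan B wins 6–1.
Measure 1 vs Plan E: Measure 1 preferred on 3+1 = 4 ballots; Measure 1 wins 4–3.
Measure 1 vs Plan B: Measure 1 preferred on 1 ballot; Plan B wins 6–1.
Plan E vs Plan B: 3+1 = 4 for Plan E, 3 for Plan B — Plan E by 4–3.
Each option drops at least one matchup (Proposal Green loses to Measure 1; Proposal Blue loses to Proposal Green; Measure 1 loses to Plan B; Plan E loses to Measure 1; Plan B loses to Proposal Green); the cycle Proposal Green > Plan B > Measure 1 > Proposal Green rules out a Condorcet winner.

none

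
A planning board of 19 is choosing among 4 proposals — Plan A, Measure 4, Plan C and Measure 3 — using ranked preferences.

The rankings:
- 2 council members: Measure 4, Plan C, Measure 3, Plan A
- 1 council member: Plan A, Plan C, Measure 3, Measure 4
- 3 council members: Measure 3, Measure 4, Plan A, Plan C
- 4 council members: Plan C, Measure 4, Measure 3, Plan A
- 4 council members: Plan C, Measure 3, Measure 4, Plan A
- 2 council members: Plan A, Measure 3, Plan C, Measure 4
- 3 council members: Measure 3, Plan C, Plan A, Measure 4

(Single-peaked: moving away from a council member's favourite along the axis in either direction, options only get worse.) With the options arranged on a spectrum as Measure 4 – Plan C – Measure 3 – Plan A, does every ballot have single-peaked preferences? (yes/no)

Axis positions: Measure 4=1, Plan C=2, Measure 3=3, Plan A=4.
Group 1 (peak Measure 4 at position 1): ranking walks positions 1-2-3-4, expanding outward from the peak — single-peaked.
Group 2: ranking walks positions 4-2-3-1; Plan C is ranked above Measure 3 even though Measure 3 lies between Plan C and the peak Plan A on the axis — preferences dip and rise again. Not single-peaked.
Group 3: ranking walks positions 3-1-4-2; Measure 4 is ranked above Plan C even though Plan C lies between Measure 4 and the peak Measure 3 on the axis — preferences dip and rise again. Not single-peaked.
Group 4 (peak Plan C at position 2): ranking walks positions 2-1-3-4, expanding outward from the peak — single-peaked.
Group 5 (peak Plan C at position 2): ranking walks positions 2-3-1-4, expanding outward from the peak — single-peaked.
Group 6 (peak Plan A at position 4): ranking walks positions 4-3-2-1, expanding outward from the peak — single-peaked.
Group 7 (peak Measure 3 at position 3): ranking walks positions 3-2-4-1, expanding outward from the peak — single-peaked.
Group 2 violates single-peakedness, so the profile is not single-peaked on this axis.

no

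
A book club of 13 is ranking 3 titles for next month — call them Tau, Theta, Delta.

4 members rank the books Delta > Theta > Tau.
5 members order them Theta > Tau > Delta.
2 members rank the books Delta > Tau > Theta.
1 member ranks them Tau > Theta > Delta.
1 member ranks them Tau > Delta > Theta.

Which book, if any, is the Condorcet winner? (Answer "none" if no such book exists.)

none

Head-to-head results (13 members):
Tau vs Theta: Tau is ranked higher on 2+1+1 = 4 ballots, Theta on 9. Theta wins 9–4.
Tau vs Delta: Tau is ranked higher on 5+1+1 = 7 ballots, Delta on 6. Tau wins 7–6.
Theta vs Delta: Theta preferred on 5+1 = 6 ballots; Delta wins 7–6.
No book is unbeaten: Tau loses to Theta; Theta loses to Delta; Delta loses to Tau. In particular Tau beats Delta beats Theta beats Tau is a majority cycle — no Condorcet winner exists.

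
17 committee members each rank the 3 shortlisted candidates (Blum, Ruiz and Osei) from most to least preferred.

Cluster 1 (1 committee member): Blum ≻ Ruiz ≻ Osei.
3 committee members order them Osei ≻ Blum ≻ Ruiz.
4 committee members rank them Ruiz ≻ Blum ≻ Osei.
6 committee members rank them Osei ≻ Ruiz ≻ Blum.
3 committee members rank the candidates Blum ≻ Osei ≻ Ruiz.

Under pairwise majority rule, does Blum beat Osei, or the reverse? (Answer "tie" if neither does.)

Ballots ranking Blum above Osei: 1 + 4 + 3 = 8.
Ballots ranking Osei above Blum: 17 − 8 = 9.
Osei wins the head-to-head 9–8.

Osei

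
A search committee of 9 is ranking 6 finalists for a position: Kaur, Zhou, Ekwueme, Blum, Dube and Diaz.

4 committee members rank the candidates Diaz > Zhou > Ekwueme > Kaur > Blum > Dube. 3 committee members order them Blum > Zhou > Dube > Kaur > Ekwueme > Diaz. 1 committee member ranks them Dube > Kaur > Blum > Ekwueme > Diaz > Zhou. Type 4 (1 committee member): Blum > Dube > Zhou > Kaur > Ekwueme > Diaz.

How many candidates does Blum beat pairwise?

4

Blum against each rival (9 committee members):
Blum–Kaur: Kaur 5–4.
Blum vs Zhou: 5 to 4, Blum.
Blum vs Ekwueme: Blum preferred on 3+1+1 = 5 ballots; Blum wins 5–4.
Blum vs Dube: Blum wins 8–1.
Blum–Diaz: Blum 5–4.
Blum beats Zhou, Ekwueme, Dube, Diaz; loses to Kaur — 4 pairwise wins.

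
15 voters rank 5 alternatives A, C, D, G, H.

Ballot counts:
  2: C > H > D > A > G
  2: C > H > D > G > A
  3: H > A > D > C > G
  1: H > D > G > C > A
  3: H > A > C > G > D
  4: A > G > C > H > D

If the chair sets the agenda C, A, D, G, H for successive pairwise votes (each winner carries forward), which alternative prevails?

Round 1: C vs A — 5–10, A advances.
Round 2: A vs D — 10–5, A advances.
Round 3: A vs G — 12–3, A advances.
Round 4: A vs H — 4–11, H advances.
H survives the agenda.

H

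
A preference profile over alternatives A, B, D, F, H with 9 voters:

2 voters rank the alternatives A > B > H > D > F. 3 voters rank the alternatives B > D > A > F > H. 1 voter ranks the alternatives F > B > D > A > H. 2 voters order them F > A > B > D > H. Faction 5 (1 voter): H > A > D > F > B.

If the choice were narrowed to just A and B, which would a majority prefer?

A

Ballots ranking A above B: 2 + 2 + 1 = 5.
Ballots ranking B above A: 9 − 5 = 4.
A wins the head-to-head 5–4.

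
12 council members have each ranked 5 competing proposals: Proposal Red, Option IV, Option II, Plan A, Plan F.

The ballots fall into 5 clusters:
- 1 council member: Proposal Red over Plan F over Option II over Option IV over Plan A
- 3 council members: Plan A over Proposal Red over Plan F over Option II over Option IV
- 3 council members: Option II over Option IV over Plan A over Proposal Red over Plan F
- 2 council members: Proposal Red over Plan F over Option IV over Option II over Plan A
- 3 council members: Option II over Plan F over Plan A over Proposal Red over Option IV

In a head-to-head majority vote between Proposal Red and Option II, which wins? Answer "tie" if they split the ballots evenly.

tie

Ballots ranking Proposal Red above Option II: 1 + 3 + 2 = 6.
Ballots ranking Option II above Proposal Red: 12 − 6 = 6.
6–6: the pair ties.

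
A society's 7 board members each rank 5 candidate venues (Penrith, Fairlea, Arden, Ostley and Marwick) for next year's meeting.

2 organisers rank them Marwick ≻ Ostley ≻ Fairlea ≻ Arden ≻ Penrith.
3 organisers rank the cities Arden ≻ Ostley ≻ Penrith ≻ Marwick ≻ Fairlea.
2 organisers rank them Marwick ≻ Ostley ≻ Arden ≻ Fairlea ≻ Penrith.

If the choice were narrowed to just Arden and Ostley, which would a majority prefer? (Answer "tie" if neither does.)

Ostley

Ballots ranking Arden above Ostley: 3.
Ballots ranking Ostley above Arden: 7 − 3 = 4.
Ostley wins the head-to-head 4–3.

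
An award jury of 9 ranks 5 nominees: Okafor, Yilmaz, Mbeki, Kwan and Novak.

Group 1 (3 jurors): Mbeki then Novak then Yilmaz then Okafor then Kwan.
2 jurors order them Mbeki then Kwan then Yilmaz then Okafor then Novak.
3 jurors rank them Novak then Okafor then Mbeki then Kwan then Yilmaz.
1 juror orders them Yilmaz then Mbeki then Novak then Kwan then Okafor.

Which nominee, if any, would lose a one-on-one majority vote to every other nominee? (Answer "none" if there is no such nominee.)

Pairwise majorities:
Okafor vs Yilmaz: 3 to 6, Yilmaz.
Okafor vs Mbeki: Okafor is ranked higher on 3 ballots, Mbeki on 6. Mbeki wins 6–3.
Okafor vs Kwan: Okafor wins 6–3.
Okafor vs Novak: 2 to 7, Novak.
Yilmaz vs Mbeki: Mbeki, 8–1.
Yilmaz vs Kwan: 3+1 = 4 for Yilmaz, 5 for Kwan — Kwan by 5–4.
Yilmaz–Novak: Novak 6–3.
Mbeki vs Kwan: Mbeki wins 9–0.
Mbeki vs Novak: 3+2+1 = 6 for Mbeki, 3 for Novak — Mbeki by 6–3.
Kwan–Novak: Novak 7–2.
Each nominee has at least one pairwise win (Okafor beats Kwan; Yilmaz beats Okafor; Mbeki beats Okafor; Kwan beats Yilmaz; Novak beats Okafor) — no Condorcet loser.

none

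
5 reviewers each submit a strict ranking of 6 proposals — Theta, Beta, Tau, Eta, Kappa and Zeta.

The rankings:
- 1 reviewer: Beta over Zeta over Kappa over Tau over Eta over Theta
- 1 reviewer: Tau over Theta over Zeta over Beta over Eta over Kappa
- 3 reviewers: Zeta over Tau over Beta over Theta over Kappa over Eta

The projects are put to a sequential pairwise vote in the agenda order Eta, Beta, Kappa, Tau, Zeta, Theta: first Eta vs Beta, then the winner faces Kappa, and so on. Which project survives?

Round 1: Eta vs Beta — 0–5, Beta advances.
Round 2: Beta vs Kappa — 5–0, Beta advances.
Round 3: Beta vs Tau — 1–4, Tau advances.
Round 4: Tau vs Zeta — 1–4, Zeta advances.
Round 5: Zeta vs Theta — 4–1, Zeta advances.
Zeta survives the agenda.

Zeta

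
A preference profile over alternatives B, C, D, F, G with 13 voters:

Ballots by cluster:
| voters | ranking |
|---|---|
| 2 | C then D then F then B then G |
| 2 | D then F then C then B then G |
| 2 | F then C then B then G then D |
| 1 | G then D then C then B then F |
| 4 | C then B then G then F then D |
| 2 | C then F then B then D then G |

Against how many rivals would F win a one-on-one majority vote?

F against each rival (13 voters):
F vs B: F wins 8–5.
F vs C: 2+2 = 4 for F, 9 for C — C by 9–4.
F vs D: 2+4+2 = 8 for F, 5 for D — F by 8–5.
F–G: F 8–5.
F beats B, D, G; loses to C — 3 pairwise wins.

3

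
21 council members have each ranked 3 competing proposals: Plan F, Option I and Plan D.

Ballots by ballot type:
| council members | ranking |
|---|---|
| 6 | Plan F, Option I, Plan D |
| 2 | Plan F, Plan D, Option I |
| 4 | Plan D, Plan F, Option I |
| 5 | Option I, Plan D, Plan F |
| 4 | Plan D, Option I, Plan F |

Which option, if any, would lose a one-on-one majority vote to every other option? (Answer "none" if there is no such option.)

none

Pairwise majorities:
Plan F vs Option I: Plan F, 12–9.
Plan F vs Plan D: Plan F preferred on 6+2 = 8 ballots; Plan D wins 13–8.
Option I vs Plan D: 6+5 = 11 for Option I, 10 for Plan D — Option I by 11–10.
No option is winless: Plan F beats Option I; Option I beats Plan D; Plan D beats Plan F. There is no Condorcet loser.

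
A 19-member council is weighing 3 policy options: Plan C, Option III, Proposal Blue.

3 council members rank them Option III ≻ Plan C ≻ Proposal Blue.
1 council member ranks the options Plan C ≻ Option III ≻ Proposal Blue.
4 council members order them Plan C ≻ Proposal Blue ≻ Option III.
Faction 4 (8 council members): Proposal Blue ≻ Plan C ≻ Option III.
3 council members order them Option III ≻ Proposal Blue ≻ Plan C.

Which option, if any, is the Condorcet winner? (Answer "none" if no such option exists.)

Check each pair by majority over 19 ballots:
Plan C vs Option III: 1+4+8 = 13 for Plan C, 6 for Option III — Plan C by 13–6.
Plan C vs Proposal Blue: 8 to 11, Proposal Blue.
Option III vs Proposal Blue: 7 to 12, Proposal Blue.
Proposal Blue wins every pairwise contest, so Proposal Blue is the Condorcet winner.

Proposal Blue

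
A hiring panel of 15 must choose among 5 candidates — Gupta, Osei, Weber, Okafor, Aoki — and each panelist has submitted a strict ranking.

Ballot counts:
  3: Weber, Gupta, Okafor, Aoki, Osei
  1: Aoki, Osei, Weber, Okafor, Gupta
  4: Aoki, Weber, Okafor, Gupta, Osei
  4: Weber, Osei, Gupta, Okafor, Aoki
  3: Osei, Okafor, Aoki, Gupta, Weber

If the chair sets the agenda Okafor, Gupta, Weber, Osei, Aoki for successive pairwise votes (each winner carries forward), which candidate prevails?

Aoki

Round 1: Okafor vs Gupta — 8–7, Okafor advances.
Round 2: Okafor vs Weber — 3–12, Weber advances.
Round 3: Weber vs Osei — 11–4, Weber advances.
Round 4: Weber vs Aoki — 7–8, Aoki advances.
Aoki survives the agenda.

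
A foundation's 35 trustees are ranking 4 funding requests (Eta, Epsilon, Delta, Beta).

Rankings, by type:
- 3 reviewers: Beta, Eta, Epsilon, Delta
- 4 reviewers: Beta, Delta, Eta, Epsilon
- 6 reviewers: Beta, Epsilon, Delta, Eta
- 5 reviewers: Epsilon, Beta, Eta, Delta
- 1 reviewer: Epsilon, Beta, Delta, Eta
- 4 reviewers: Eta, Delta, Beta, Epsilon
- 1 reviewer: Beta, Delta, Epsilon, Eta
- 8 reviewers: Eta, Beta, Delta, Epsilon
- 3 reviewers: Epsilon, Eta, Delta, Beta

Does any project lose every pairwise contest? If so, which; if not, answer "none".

Delta

Pairwise majorities:
Eta–Epsilon: Eta 19–16.
Eta vs Delta: Eta is ranked higher on 3+5+4+8+3 = 23 ballots, Delta on 12. Eta wins 23–12.
Eta vs Beta: Beta wins 20–15.
Epsilon vs Delta: Epsilon preferred on 3+6+5+1+3 = 18 ballots; Epsilon wins 18–17.
Epsilon vs Beta: 9 to 26, Beta.
Delta vs Beta: 4+3 = 7 for Delta, 28 for Beta — Beta by 28–7.
Only Delta has no wins; Delta is the Condorcet loser.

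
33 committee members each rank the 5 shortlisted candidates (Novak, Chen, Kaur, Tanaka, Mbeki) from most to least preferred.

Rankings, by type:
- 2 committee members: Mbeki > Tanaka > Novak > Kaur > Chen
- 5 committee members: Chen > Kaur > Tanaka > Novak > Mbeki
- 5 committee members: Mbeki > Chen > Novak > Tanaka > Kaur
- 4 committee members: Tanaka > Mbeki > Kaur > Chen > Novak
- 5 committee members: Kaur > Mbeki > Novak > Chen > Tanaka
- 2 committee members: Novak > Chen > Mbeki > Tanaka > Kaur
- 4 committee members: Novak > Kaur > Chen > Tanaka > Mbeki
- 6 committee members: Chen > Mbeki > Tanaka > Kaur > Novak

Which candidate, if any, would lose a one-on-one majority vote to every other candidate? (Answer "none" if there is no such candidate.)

Novak

Pairwise majorities:
Novak vs Chen: 2+5+2+4 = 13 for Novak, 20 for Chen — Chen by 20–13.
Novak vs Kaur: Kaur, 20–13.
Novak–Tanaka: Tanaka 17–16.
Novak vs Mbeki: 11 to 22, Mbeki.
Chen–Kaur: Chen 18–15.
Chen vs Tanaka: Chen, 27–6.
Chen vs Mbeki: 17 to 16, Chen.
Kaur–Tanaka: Tanaka 19–14.
Kaur vs Mbeki: Mbeki wins 19–14.
Tanaka vs Mbeki: Mbeki, 20–13.
Only Novak has no wins; Novak is the Condorcet loser.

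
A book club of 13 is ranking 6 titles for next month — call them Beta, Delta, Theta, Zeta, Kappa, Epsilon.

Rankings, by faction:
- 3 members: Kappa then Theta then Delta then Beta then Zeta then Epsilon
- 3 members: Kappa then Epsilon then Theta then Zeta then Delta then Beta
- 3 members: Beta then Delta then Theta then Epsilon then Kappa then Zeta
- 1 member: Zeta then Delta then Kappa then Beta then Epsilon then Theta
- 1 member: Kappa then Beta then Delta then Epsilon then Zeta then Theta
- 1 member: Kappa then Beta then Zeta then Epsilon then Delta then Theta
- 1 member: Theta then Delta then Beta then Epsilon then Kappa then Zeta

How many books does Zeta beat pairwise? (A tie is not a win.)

Zeta against each rival (13 members):
Zeta–Beta: Beta 9–4.
Zeta vs Delta: Delta wins 8–5.
Zeta–Theta: Theta 10–3.
Zeta vs Kappa: Kappa, 12–1.
Zeta vs Epsilon: Zeta preferred on 3+1+1 = 5 ballots; Epsilon wins 8–5.
Zeta beats no one; loses to Beta, Delta, Theta, Kappa, Epsilon — 0 pairwise wins.

0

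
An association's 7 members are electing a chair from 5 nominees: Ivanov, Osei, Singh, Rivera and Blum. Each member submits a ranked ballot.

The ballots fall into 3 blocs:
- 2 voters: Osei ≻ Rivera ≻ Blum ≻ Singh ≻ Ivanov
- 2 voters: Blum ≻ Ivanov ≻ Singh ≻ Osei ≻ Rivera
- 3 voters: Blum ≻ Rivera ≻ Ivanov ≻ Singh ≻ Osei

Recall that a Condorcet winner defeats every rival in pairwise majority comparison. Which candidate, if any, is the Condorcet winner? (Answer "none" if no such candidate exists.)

Check each pair by majority over 7 ballots:
Ivanov vs Osei: 2+3 = 5 for Ivanov, 2 for Osei — Ivanov by 5–2.
Ivanov vs Singh: Ivanov preferred on 2+3 = 5 ballots; Ivanov wins 5–2.
Ivanov vs Rivera: Ivanov preferred on 2 ballots; Rivera wins 5–2.
Ivanov vs Blum: 0 for Ivanov, 7 for Blum — Blum by 7–0.
Osei vs Singh: Osei preferred on 2 ballots; Singh wins 5–2.
Osei vs Rivera: 2+2 = 4 for Osei, 3 for Rivera — Osei by 4–3.
Osei vs Blum: 2 for Osei, 5 for Blum — Blum by 5–2.
Singh vs Rivera: Singh preferred on 2 ballots; Rivera wins 5–2.
Singh vs Blum: Singh is ranked higher on 0 ballots, Blum on 7. Blum wins 7–0.
Rivera vs Blum: 2 to 5, Blum.
Blum wins every pairwise contest, so Blum is the Condorcet winner.

Blum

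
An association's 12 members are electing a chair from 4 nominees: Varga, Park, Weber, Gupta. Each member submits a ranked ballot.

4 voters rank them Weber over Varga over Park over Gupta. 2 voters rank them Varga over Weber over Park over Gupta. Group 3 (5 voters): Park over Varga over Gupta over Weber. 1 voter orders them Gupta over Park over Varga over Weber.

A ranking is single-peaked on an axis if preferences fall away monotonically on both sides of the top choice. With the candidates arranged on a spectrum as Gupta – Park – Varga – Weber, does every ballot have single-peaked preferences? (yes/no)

yes

Axis positions: Gupta=1, Park=2, Varga=3, Weber=4.
Group 1 (peak Weber at position 4): ranking walks positions 4-3-2-1, expanding outward from the peak — single-peaked.
Group 2 (peak Varga at position 3): ranking walks positions 3-4-2-1, expanding outward from the peak — single-peaked.
Group 3 (peak Park at position 2): ranking walks positions 2-3-1-4, expanding outward from the peak — single-peaked.
Group 4 (peak Gupta at position 1): ranking walks positions 1-2-3-4, expanding outward from the peak — single-peaked.
Every ranking is single-peaked on this axis.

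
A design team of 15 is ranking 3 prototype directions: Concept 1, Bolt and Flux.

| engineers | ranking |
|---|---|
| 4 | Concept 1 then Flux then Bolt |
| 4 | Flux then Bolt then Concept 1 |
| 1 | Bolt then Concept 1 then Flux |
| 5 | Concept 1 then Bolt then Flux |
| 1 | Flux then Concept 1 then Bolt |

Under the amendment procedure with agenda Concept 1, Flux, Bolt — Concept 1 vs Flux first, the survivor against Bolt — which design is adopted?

Concept 1

Round 1: Concept 1 vs Flux — 10–5, Concept 1 advances.
Round 2: Concept 1 vs Bolt — 10–5, Concept 1 advances.
The agenda winner is Concept 1.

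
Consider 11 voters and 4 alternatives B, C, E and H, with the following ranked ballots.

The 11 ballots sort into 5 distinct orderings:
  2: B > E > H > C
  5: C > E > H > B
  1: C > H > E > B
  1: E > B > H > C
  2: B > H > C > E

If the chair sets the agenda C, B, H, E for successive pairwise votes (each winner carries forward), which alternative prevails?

Round 1: C vs B — 6–5, C advances.
Round 2: C vs H — 6–5, C advances.
Round 3: C vs E — 8–3, C advances.
C survives the agenda.

C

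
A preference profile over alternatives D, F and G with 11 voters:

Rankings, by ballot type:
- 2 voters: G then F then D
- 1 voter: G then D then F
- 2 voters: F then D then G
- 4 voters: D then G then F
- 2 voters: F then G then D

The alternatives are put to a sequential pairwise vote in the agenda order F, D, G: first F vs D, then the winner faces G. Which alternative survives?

Round 1: F vs D — 6–5, F advances.
Round 2: F vs G — 4–7, G advances.
G survives the agenda.

G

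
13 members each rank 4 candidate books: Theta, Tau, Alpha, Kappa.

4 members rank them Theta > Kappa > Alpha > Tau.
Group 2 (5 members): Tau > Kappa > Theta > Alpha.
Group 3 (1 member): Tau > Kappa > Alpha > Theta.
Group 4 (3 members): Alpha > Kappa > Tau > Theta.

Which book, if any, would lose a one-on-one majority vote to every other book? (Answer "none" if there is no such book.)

Head-to-head results (13 members):
Theta vs Tau: 4 to 9, Tau.
Theta vs Alpha: Theta wins 9–4.
Theta vs Kappa: Theta preferred on 4 ballots; Kappa wins 9–4.
Tau–Alpha: Alpha 7–6.
Tau–Kappa: Kappa 7–6.
Alpha–Kappa: Kappa 10–3.
Each book has at least one pairwise win (Theta beats Alpha; Tau beats Theta; Alpha beats Tau; Kappa beats Theta) — no Condorcet loser.

none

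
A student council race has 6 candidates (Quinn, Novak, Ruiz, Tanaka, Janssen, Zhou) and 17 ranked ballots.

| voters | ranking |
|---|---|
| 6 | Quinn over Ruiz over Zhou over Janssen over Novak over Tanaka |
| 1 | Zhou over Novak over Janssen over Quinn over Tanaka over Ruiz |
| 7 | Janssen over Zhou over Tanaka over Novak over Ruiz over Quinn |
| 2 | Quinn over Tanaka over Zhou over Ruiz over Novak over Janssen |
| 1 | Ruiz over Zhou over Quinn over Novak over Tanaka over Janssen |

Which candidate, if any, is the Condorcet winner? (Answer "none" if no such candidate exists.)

Zhou

Check each pair by majority over 17 ballots:
Quinn vs Novak: Quinn wins 9–8.
Quinn vs Ruiz: Quinn wins 9–8.
Quinn–Tanaka: Quinn 10–7.
Quinn vs Janssen: Quinn, 9–8.
Quinn–Zhou: Zhou 9–8.
Novak–Ruiz: Ruiz 9–8.
Novak vs Tanaka: Tanaka, 9–8.
Novak vs Janssen: Janssen wins 13–4.
Novak–Zhou: Zhou 17–0.
Ruiz–Tanaka: Tanaka 10–7.
Ruiz vs Janssen: Ruiz wins 9–8.
Ruiz vs Zhou: Zhou wins 10–7.
Tanaka vs Janssen: Janssen wins 14–3.
Tanaka vs Zhou: Zhou, 15–2.
Janssen vs Zhou: Zhou wins 10–7.
Zhou beats each of Quinn, Novak, Ruiz, Tanaka, Janssen — Zhou is the Condorcet winner.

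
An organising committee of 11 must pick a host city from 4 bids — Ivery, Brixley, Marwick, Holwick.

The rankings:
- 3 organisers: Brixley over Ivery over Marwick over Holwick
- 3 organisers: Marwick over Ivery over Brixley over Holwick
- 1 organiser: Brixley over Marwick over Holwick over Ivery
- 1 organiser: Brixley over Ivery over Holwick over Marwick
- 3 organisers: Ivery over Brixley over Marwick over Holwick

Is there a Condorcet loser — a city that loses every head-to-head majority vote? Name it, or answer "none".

Head-to-head results (11 organisers):
Ivery–Brixley: Ivery 6–5.
Ivery vs Marwick: 3+1+3 = 7 for Ivery, 4 for Marwick — Ivery by 7–4.
Ivery vs Holwick: Ivery preferred on 3+3+1+3 = 10 ballots; Ivery wins 10–1.
Brixley vs Marwick: Brixley is ranked higher on 3+1+1+3 = 8 ballots, Marwick on 3. Brixley wins 8–3.
Brixley vs Holwick: 11 to 0, Brixley.
Marwick vs Holwick: 3+3+1+3 = 10 for Marwick, 1 for Holwick — Marwick by 10–1.
Holwick is beaten in every head-to-head and is the Condorcet loser.

Holwick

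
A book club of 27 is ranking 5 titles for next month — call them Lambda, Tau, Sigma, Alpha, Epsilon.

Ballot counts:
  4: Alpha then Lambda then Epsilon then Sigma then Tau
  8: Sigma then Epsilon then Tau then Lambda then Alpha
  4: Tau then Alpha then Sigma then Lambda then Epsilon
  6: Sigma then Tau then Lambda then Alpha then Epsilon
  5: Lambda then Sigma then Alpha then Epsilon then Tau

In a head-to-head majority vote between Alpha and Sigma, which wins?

Sigma

Ballots ranking Alpha above Sigma: 4 + 4 = 8.
Ballots ranking Sigma above Alpha: 27 − 8 = 19.
Sigma wins the head-to-head 19–8.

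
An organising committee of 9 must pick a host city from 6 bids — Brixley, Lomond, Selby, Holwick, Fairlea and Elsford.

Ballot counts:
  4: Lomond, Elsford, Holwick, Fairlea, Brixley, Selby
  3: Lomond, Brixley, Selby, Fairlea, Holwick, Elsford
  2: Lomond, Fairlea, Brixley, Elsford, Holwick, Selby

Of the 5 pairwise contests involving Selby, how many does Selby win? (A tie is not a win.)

0

Selby against each rival (9 organisers):
Selby vs Brixley: 0 to 9, Brixley.
Selby vs Lomond: 0 to 9, Lomond.
Selby vs Holwick: Holwick wins 6–3.
Selby vs Fairlea: Fairlea wins 6–3.
Selby vs Elsford: Elsford, 6–3.
Selby beats no one; loses to Brixley, Lomond, Holwick, Fairlea, Elsford — 0 pairwise wins.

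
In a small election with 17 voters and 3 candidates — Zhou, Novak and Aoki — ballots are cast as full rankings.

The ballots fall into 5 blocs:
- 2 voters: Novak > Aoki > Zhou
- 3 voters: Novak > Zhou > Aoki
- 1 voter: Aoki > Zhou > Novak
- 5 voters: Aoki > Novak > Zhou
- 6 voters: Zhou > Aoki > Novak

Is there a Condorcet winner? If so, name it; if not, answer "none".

none

Check each pair by majority over 17 ballots:
Zhou vs Novak: Novak, 10–7.
Zhou vs Aoki: Zhou, 9–8.
Novak–Aoki: Aoki 12–5.
No candidate is unbeaten: Zhou loses to Novak; Novak loses to Aoki; Aoki loses to Zhou. In particular Zhou → Aoki → Novak → Zhou is a majority cycle — no Condorcet winner exists.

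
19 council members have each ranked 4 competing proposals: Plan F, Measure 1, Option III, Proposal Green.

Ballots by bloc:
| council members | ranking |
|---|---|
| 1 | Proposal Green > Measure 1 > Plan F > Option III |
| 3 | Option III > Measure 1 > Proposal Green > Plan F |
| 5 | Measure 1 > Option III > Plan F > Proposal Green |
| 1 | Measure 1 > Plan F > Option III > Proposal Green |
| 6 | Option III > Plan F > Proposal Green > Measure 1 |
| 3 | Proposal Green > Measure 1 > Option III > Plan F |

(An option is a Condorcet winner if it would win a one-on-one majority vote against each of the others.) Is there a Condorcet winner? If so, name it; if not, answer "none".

none

Check each pair by majority over 19 ballots:
Plan F vs Measure 1: 6 to 13, Measure 1.
Plan F–Option III: Option III 17–2.
Plan F vs Proposal Green: Plan F wins 12–7.
Measure 1 vs Option III: 10 to 9, Measure 1.
Measure 1 vs Proposal Green: Proposal Green, 10–9.
Option III–Proposal Green: Option III 15–4.
Every option loses at least once (Plan F loses to Measure 1; Measure 1 loses to Proposal Green; Option III loses to Measure 1; Proposal Green loses to Plan F). The majority relation contains the cycle Plan F > Proposal Green > Measure 1 > Plan F, so there is no Condorcet winner.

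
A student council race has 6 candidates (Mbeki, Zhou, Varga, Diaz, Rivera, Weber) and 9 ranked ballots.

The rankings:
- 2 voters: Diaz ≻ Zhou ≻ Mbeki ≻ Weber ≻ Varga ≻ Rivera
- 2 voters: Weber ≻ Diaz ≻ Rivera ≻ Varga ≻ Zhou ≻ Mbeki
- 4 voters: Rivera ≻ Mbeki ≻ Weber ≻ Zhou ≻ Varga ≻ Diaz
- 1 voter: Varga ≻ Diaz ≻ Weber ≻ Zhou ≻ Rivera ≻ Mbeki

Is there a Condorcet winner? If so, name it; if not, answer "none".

none

Pairwise majorities:
Mbeki vs Zhou: 4 for Mbeki, 5 for Zhou — Zhou by 5–4.
Mbeki vs Varga: Mbeki is ranked higher on 2+4 = 6 ballots, Varga on 3. Mbeki wins 6–3.
Mbeki vs Diaz: Mbeki preferred on 4 ballots; Diaz wins 5–4.
Mbeki vs Rivera: Mbeki is ranked higher on 2 ballots, Rivera on 7. Rivera wins 7–2.
Mbeki vs Weber: 2+4 = 6 for Mbeki, 3 for Weber — Mbeki by 6–3.
Zhou vs Varga: Zhou preferred on 2+4 = 6 ballots; Zhou wins 6–3.
Zhou vs Diaz: Zhou is ranked higher on 4 ballots, Diaz on 5. Diaz wins 5–4.
Zhou vs Rivera: Zhou is ranked higher on 2+1 = 3 ballots, Rivera on 6. Rivera wins 6–3.
Zhou vs Weber: 2 for Zhou, 7 for Weber — Weber by 7–2.
Varga vs Diaz: 4+1 = 5 for Varga, 4 for Diaz — Varga by 5–4.
Varga vs Rivera: 3 to 6, Rivera.
Varga vs Weber: 1 for Varga, 8 for Weber — Weber by 8–1.
Diaz vs Rivera: 5 to 4, Diaz.
Diaz vs Weber: Diaz preferred on 2+1 = 3 ballots; Weber wins 6–3.
Rivera vs Weber: Rivera is ranked higher on 4 ballots, Weber on 5. Weber wins 5–4.
Each candidate drops at least one matchup (Mbeki loses to Zhou; Zhou loses to Diaz; Varga loses to Mbeki; Diaz loses to Varga; Rivera loses to Diaz; Weber loses to Mbeki); the cycle Mbeki beats Varga beats Diaz beats Mbeki rules out a Condorcet winner.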